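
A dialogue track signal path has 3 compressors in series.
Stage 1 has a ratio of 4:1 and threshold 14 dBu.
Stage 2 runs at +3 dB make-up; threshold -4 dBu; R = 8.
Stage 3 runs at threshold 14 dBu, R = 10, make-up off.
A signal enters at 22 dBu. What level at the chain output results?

Stage 1: 8 dB above 14 dBu, reduced 4:1 to 2 dB above → 16 dBu.
Stage 2: overshoot 20 dB → 20/8 = 2.5 dB → -1.5 dBu; +3 dB make-up → 1.5 dBu.
Stage 3: below threshold (1.5 ≤ 14); passes unchanged; output 1.5 dBu.

1.5 dBu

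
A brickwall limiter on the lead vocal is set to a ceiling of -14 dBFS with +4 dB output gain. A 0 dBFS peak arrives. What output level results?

-10 dBFS

At ∞:1, everything above -14 dBFS is held at the ceiling.
Output gain then adds 4 dB: -14 + 4 = -10 dBFS.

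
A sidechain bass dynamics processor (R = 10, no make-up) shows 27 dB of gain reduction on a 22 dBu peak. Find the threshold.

-8 dBu

Input is 30 dB above T (since output overshoot × R = input overshoot: (-5 − T)·10 = 22 − T gives T = -8 dBu).
Check: -8 + (22 − (-8))/10 = -8 + 3 = -5 dBu. ✓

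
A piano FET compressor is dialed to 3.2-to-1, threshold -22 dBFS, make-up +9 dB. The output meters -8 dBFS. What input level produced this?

-6 dBFS

Before make-up, the level was -8 − 9 = -17 dBFS.
Post-compression overshoot = -17 − (-22) = 5 dB.
Undo the ratio: input overshoot = 5 × 3.2 = 16 dB, giving input = -6 dBFS.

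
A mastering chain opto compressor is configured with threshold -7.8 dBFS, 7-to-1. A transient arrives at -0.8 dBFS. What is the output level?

-6.8 dBFS

Overshoot: -0.8 − (-7.8) = 7 dB.
7:1 compression reduces that to 7/7 = 1 dB over.
So the level is -7.8 + 1 = -6.8 dBFS.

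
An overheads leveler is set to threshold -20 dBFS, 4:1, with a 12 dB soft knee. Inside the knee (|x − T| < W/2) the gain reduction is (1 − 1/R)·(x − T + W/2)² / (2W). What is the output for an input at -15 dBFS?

x − T + W/2 = -15 − (-20) + 6 = 11.
GR = (1 − 1/4) × 11² / 24 = 0.75 × 121 / 24 = 3.78125 dB.
Output = -15 − 3.78125 = -18.78125 dBFS.

-18.78125 dBFS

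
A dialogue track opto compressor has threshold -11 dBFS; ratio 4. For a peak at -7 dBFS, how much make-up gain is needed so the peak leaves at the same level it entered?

Without make-up, output = threshold + overshoot/4 = -11 + 1 = -10 dBFS.
Gap to target: 3 dB.

3 dB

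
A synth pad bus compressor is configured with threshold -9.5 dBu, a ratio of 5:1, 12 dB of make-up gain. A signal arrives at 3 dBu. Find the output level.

3 dBu sits 12.5 dB over threshold.
The 12.5 dB excess becomes 2.5 dB after 5:1 reduction.
Output = -9.5 + 2.5 = -7 dBu; make-up adds 12 dB, giving 5 dBu.

5 dBu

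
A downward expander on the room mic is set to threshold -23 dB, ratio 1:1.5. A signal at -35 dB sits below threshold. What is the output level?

-41 dB

The input is 12 dB below the -23 dB threshold.
A 1:1.5 expander multiplies undershoot by 1.5: 12 × 1.5 = 18 dB below threshold.
Output = -23 − 18 = -41 dB.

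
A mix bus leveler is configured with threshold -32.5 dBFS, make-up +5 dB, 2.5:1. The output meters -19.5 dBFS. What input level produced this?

-12.5 dBFS

Stripping the +5 dB make-up gives -24.5 dBFS at the gain stage.
That's 8 dB above the -32.5 dBFS threshold.
Undo the ratio: input overshoot = 8 × 2.5 = 20 dB, giving input = -12.5 dBFS.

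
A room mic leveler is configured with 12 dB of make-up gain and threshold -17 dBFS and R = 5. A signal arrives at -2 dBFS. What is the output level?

-2 dBFS

The input is 15 dB above the -17 dBFS threshold.
At 5:1 the overshoot is divided by 5, leaving 3 dB above threshold.
Output = -17 + 3 = -14 dBFS; make-up adds 12 dB, giving -2 dBFS.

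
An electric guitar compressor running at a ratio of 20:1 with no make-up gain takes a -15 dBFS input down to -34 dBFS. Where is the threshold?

-35 dBFS

Let T be the threshold. Output overshoot = (input overshoot)/R, so -34 − T = (-15 − T)/20.
20·(-34 − T) = -15 − T → 19·T = -680 − (-15) = -665.
T = -665/19 = -35 dBFS.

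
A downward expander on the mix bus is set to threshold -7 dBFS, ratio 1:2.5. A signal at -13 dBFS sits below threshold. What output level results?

-22 dBFS

Below threshold, a 1:2.5 expander applies gain = (2.5−1)×(T − x) of attenuation.
(2.5−1) × 6 = 9 dB, so output = -13 − 9 = -22 dBFS.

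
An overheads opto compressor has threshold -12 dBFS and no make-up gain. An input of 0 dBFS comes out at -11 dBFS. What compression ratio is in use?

12:1

Input overshoot = 0 − (-12) = 12 dB; output overshoot = -11 − (-12) = 1 dB.
Ratio = 12 / 1 = 12.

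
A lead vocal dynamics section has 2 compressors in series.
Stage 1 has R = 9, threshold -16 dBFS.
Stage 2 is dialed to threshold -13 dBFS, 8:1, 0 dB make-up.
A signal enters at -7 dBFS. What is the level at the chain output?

Stage 1: 9 dB above -16 dBFS, reduced 9:1 to 1 dB above → -15 dBFS.
Stage 2: -15 dBFS ≤ -13 dBFS, so stage 2 doesn't engage; output -15 dBFS.

-15 dBFS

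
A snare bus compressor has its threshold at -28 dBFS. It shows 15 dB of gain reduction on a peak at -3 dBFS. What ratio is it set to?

2.5:1

Input overshoot = -3 − (-28) = 25 dB.
Output overshoot = 25 − 15 = 10 dB.
Ratio = input overshoot / output overshoot = 25 / 10 = 2.5.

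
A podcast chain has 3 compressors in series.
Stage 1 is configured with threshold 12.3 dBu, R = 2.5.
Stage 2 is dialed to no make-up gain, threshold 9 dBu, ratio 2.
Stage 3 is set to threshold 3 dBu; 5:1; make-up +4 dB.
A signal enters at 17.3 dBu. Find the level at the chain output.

Stage 1: 5 dB above 12.3 dBu, reduced 2.5:1 to 2 dB above → 14.3 dBu.
Stage 2: 14.3 dBu is 5.3 dB over 9 dBu; at 2:1 that becomes 2.65 dB over, giving 11.65 dBu.
Stage 3: 8.65 dB above 3 dBu, reduced 5:1 to 1.73 dB above → 4.73 dBu; +4 dB make-up → 8.73 dBu.

8.73 dBu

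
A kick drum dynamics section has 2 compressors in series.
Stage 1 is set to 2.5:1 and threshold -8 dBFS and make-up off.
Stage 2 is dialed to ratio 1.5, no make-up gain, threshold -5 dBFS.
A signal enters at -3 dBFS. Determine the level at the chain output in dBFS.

Stage 1: overshoot 5 dB → 5/2.5 = 2 dB → -6 dBFS.
Stage 2: -6 dBFS ≤ -5 dBFS, so stage 2 doesn't engage; output -6 dBFS.

-6 dBFS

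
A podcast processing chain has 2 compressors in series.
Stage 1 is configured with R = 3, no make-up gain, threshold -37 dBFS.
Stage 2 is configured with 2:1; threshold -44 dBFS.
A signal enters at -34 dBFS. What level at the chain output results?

Stage 1: overshoot 3 dB → 3/3 = 1 dB → -36 dBFS.
Stage 2: overshoot 8 dB → 8/2 = 4 dB → -40 dBFS.

-40 dBFS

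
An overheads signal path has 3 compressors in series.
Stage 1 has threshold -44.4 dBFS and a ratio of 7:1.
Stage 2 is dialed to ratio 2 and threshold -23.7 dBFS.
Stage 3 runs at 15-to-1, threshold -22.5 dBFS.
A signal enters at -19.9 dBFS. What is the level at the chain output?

Stage 1: 24.5 dB above -44.4 dBFS, reduced 7:1 to 3.5 dB above → -40.9 dBFS.
Stage 2: -40.9 dBFS ≤ -23.7 dBFS, so stage 2 doesn't engage; output -40.9 dBFS.
Stage 3: below threshold (-40.9 ≤ -22.5); passes unchanged; output -40.9 dBFS.

-40.9 dBFS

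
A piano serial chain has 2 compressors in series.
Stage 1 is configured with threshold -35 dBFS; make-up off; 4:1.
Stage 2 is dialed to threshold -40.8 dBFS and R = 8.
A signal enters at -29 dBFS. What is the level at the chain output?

-39.8875 dBFS

Stage 1: 6 dB above -35 dBFS, reduced 4:1 to 1.5 dB above → -33.5 dBFS.
Stage 2: 7.3 dB above -40.8 dBFS, reduced 8:1 to 0.9125 dB above → -39.8875 dBFS.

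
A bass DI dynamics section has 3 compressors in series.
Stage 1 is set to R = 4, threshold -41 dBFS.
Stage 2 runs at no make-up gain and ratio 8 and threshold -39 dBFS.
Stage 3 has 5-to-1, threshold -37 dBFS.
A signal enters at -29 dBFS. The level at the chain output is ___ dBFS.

-38.875 dBFS

Stage 1: overshoot 12 dB → 12/4 = 3 dB → -38 dBFS.
Stage 2: overshoot 1 dB → 1/8 = 0.125 dB → -38.875 dBFS.
Stage 3: -38.875 dBFS is at or below the -37 dBFS threshold — no compression; output -38.875 dBFS.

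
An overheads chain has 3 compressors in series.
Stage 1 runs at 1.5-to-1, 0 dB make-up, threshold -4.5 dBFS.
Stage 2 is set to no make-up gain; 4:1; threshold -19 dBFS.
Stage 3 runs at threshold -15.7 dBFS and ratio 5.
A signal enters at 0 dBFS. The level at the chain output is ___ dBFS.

-15.485 dBFS

Stage 1: 0 dBFS is 4.5 dB over -4.5 dBFS; at 1.5:1 that becomes 3 dB over, giving -1.5 dBFS.
Stage 2: -1.5 dBFS is 17.5 dB over -19 dBFS; at 4:1 that becomes 4.375 dB over, giving -14.625 dBFS.
Stage 3: -14.625 dBFS is 1.075 dB over -15.7 dBFS; at 5:1 that becomes 0.215 dB over, giving -15.485 dBFS.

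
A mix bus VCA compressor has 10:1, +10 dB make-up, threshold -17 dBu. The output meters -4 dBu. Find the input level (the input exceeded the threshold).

Before make-up, the level was -4 − 10 = -14 dBu.
Post-compression overshoot = -14 − (-17) = 3 dB.
Before 10:1 compression the overshoot was 3 × 10 = 30 dB, so input = -17 + 30 = 13 dBu.

13 dBu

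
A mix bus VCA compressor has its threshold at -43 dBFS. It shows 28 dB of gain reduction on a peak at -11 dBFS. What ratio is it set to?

8:1

Input overshoot = -11 − (-43) = 32 dB.
Output overshoot = 32 − 28 = 4 dB.
Ratio = input overshoot / output overshoot = 32 / 4 = 8.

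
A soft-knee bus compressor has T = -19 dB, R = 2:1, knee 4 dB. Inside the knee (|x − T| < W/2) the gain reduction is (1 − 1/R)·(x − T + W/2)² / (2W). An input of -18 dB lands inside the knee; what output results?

-18.5625 dB

x − T + W/2 = -18 − (-19) + 2 = 3.
GR = (1 − 1/2) × 3² / 8 = 0.5 × 9 / 8 = 0.5625 dB.
Output = -18 − 0.5625 = -18.5625 dB.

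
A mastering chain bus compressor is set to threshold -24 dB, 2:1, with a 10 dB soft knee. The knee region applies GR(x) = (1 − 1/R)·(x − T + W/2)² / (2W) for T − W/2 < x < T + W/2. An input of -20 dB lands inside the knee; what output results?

-22.025 dB

x − T + W/2 = -20 − (-24) + 5 = 9.
GR = (1 − 1/2) × 9² / 20 = 0.5 × 81 / 20 = 2.025 dB.
Output = -20 − 2.025 = -22.025 dB.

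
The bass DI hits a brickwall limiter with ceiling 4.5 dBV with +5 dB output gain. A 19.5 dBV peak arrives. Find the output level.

9.5 dBV

A brickwall limiter is an ∞:1 compressor: any input above the ceiling is clamped to 4.5 dBV.
Output gain then adds 5 dB: 4.5 + 5 = 9.5 dBV.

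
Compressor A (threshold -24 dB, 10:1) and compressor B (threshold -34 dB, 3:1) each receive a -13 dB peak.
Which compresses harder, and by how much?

B, by 4.1 dB

A: 11 dB over, compressed to 1.1 dB over, so 9.9 dB of GR.
B: 21 dB over, compressed to 7 dB over, so 14 dB of GR.
B reduces 4.1 dB more.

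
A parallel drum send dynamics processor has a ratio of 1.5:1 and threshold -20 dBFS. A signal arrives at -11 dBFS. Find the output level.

The input is 9 dB above the -20 dBFS threshold.
The 9 dB excess becomes 6 dB after 1.5:1 reduction.
Output = -20 + 6 = -14 dBFS.

-14 dBFS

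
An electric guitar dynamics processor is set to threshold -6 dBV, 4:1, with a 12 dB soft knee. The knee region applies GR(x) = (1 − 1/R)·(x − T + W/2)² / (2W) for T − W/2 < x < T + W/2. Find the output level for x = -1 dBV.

-4.78125 dBV

x − T + W/2 = -1 − (-6) + 6 = 11.
GR = (1 − 1/4) × 11² / 24 = 0.75 × 121 / 24 = 3.78125 dB.
Output = -1 − 3.78125 = -4.78125 dBV.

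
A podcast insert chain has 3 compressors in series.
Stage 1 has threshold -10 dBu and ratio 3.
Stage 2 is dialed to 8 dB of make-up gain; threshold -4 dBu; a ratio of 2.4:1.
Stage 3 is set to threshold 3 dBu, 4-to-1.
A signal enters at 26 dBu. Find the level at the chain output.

Stage 1: 36 dB above -10 dBu, reduced 3:1 to 12 dB above → 2 dBu.
Stage 2: overshoot 6 dB → 6/2.4 = 2.5 dB → -1.5 dBu; +8 dB make-up → 6.5 dBu.
Stage 3: overshoot 3.5 dB → 3.5/4 = 0.875 dB → 3.875 dBu.

3.875 dBu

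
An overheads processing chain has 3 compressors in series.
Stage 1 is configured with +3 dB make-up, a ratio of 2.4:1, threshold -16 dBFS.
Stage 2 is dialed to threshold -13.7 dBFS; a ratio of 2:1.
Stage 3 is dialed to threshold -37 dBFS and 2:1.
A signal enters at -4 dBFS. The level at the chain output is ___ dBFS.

Stage 1: 12 dB above -16 dBFS, reduced 2.4:1 to 5 dB above → -11 dBFS; +3 dB make-up → -8 dBFS.
Stage 2: overshoot 5.7 dB → 5.7/2 = 2.85 dB → -10.85 dBFS.
Stage 3: 26.15 dB above -37 dBFS, reduced 2:1 to 13.075 dB above → -23.925 dBFS.

-23.925 dBFS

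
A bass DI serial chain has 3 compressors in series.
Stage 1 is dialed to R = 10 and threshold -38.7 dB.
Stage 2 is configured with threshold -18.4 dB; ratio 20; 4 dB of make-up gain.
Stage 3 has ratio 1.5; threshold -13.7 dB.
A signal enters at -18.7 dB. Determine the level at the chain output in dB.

-32.7 dB

Stage 1: 20 dB above -38.7 dB, reduced 10:1 to 2 dB above → -36.7 dB.
Stage 2: -36.7 dB ≤ -18.4 dB, so stage 2 doesn't engage; make-up brings it to -32.7 dB.
Stage 3: -32.7 dB ≤ -13.7 dB, so stage 3 doesn't engage; output -32.7 dB.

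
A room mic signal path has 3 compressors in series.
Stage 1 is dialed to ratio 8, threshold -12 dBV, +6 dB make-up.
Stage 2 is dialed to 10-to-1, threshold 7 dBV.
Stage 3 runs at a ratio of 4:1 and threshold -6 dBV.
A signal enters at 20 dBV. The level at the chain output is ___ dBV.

-5 dBV

Stage 1: 32 dB above -12 dBV, reduced 8:1 to 4 dB above → -8 dBV; +6 dB make-up → -2 dBV.
Stage 2: below threshold (-2 ≤ 7); passes unchanged; output -2 dBV.
Stage 3: 4 dB above -6 dBV, reduced 4:1 to 1 dB above → -5 dBV.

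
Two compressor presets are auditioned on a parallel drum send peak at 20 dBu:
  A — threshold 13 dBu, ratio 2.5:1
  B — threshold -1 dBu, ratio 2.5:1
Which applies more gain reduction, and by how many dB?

B, by 8.4 dB

A: 7 dB over, compressed to 2.8 dB over, so 4.2 dB of GR.
B: 21 dB over, compressed to 8.4 dB over, so 12.6 dB of GR.
B reduces 8.4 dB more.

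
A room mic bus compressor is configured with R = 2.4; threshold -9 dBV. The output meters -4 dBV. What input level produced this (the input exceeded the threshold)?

The compressed level sits -4 − (-9) = 5 dB over threshold.
Undo the ratio: input overshoot = 5 × 2.4 = 12 dB, giving input = 3 dBV.

3 dBV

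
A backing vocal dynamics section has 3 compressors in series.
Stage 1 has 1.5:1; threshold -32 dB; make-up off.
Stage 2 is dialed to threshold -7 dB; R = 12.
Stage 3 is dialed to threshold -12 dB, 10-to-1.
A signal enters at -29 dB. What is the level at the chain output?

-30 dB

Stage 1: -29 dB is 3 dB over -32 dB; at 1.5:1 that becomes 2 dB over, giving -30 dB.
Stage 2: -30 dB ≤ -7 dB, so stage 2 doesn't engage; output -30 dB.
Stage 3: below threshold (-30 ≤ -12); passes unchanged; output -30 dB.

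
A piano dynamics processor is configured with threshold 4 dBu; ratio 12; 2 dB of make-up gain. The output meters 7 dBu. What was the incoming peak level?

16 dBu

Before make-up, the level was 7 − 2 = 5 dBu.
The compressed level sits 5 − 4 = 1 dB over threshold.
Undo the ratio: input overshoot = 1 × 12 = 12 dB, giving input = 16 dBu.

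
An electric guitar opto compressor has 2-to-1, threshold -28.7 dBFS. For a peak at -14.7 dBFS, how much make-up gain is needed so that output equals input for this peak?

7 dB

The peak compresses to -28.7 + 14/2 = -21.7 dBFS.
To reach -14.7 dBFS requires -14.7 − (-21.7) = 7 dB of make-up.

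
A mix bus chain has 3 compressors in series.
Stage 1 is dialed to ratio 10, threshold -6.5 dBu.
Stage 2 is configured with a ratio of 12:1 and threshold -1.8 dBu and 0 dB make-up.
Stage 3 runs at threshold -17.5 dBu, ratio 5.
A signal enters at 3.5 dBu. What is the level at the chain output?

-15.1 dBu

Stage 1: 10 dB above -6.5 dBu, reduced 10:1 to 1 dB above → -5.5 dBu.
Stage 2: -5.5 dBu ≤ -1.8 dBu, so stage 2 doesn't engage; output -5.5 dBu.
Stage 3: -5.5 dBu is 12 dB over -17.5 dBu; at 5:1 that becomes 2.4 dB over, giving -15.1 dBu.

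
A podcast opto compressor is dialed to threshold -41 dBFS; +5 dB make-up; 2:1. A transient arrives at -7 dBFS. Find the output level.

-19 dBFS

The input is 34 dB above the -41 dBFS threshold.
At 2:1 the overshoot is divided by 2, leaving 17 dB above threshold.
That puts the output at -24 dBFS; make-up adds 5 dB, giving -19 dBFS.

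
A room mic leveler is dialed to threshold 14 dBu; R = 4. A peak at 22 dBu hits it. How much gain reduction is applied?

The signal is 8 dB above threshold.
After 4:1 compression the overshoot becomes 8/4 = 2 dB.
So the signal is attenuated by 8 − 2 = 6 dB.

6 dB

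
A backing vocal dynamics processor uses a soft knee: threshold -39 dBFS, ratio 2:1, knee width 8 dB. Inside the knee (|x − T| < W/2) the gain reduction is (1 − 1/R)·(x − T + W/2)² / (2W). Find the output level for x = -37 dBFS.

x − T + W/2 = -37 − (-39) + 4 = 6.
GR = (1 − 1/2) × 6² / 16 = 0.5 × 36 / 16 = 1.125 dB.
Output = -37 − 1.125 = -38.125 dBFS.

-38.125 dBFS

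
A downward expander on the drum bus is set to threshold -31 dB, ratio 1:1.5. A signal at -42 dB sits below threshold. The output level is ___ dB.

The input is 11 dB below the -31 dB threshold.
A 1:1.5 expander multiplies undershoot by 1.5: 11 × 1.5 = 16.5 dB below threshold.
Output = -31 − 16.5 = -47.5 dB.

-47.5 dB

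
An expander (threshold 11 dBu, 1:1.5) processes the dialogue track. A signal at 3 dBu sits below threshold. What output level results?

-1 dBu

Undershoot = 11 − 3 = 8 dB.
At 1:1.5, that expands to 12 dB under threshold.
Output = 11 − 12 = -1 dBu.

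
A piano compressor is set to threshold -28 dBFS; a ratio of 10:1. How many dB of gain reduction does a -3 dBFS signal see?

22.5 dB

Overshoot = -3 − (-28) = 25 dB.
After 10:1 compression the overshoot becomes 25/10 = 2.5 dB.
Gain reduction = 25 − 2.5 = 22.5 dB.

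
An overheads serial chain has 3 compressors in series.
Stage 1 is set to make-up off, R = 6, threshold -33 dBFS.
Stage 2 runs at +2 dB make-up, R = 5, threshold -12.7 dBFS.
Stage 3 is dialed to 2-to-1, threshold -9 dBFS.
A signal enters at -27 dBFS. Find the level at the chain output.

-30 dBFS

Stage 1: -27 dBFS is 6 dB over -33 dBFS; at 6:1 that becomes 1 dB over, giving -32 dBFS.
Stage 2: -32 dBFS is at or below the -12.7 dBFS threshold — no compression; make-up brings it to -30 dBFS.
Stage 3: below threshold (-30 ≤ -9); passes unchanged; output -30 dBFS.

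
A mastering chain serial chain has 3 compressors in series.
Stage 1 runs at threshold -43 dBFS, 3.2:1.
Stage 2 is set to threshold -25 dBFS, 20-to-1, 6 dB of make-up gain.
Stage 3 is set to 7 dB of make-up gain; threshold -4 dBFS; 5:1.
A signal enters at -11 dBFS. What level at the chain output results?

Stage 1: overshoot 32 dB → 32/3.2 = 10 dB → -33 dBFS.
Stage 2: -33 dBFS ≤ -25 dBFS, so stage 2 doesn't engage; make-up brings it to -27 dBFS.
Stage 3: -27 dBFS is at or below the -4 dBFS threshold — no compression; make-up brings it to -20 dBFS.

-20 dBFS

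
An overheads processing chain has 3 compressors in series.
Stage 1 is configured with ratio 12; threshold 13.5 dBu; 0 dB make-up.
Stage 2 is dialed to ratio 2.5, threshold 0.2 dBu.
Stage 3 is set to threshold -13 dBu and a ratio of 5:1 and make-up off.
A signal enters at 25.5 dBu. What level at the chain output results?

-9.216 dBu

Stage 1: 12 dB above 13.5 dBu, reduced 12:1 to 1 dB above → 14.5 dBu.
Stage 2: 14.3 dB above 0.2 dBu, reduced 2.5:1 to 5.72 dB above → 5.92 dBu.
Stage 3: overshoot 18.92 dB → 18.92/5 = 3.784 dB → -9.216 dBu.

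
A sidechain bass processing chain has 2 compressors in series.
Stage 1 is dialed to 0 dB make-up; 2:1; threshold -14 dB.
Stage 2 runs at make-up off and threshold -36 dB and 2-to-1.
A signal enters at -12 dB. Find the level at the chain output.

-24.5 dB

Stage 1: 2 dB above -14 dB, reduced 2:1 to 1 dB above → -13 dB.
Stage 2: overshoot 23 dB → 23/2 = 11.5 dB → -24.5 dB.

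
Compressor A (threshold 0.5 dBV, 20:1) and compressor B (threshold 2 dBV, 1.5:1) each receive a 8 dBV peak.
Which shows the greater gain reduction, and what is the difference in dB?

A, by 5.125 dB

A: overshoot 7.5 dB → output overshoot 0.375 dB → GR 7.125 dB.
B: overshoot 6 dB → output overshoot 4 dB → GR 2 dB.
A reduces 5.125 dB more.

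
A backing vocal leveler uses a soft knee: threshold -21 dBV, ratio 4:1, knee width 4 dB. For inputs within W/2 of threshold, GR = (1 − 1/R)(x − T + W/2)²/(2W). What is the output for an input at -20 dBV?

-20.84375 dBV

x − T + W/2 = -20 − (-21) + 2 = 3.
GR = (1 − 1/4) × 3² / 8 = 0.75 × 9 / 8 = 0.84375 dB.
Output = -20 − 0.84375 = -20.84375 dBV.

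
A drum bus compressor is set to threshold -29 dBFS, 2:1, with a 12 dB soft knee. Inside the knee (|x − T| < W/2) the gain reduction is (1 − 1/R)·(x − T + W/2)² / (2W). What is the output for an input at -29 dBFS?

x − T + W/2 = -29 − (-29) + 6 = 6.
GR = (1 − 1/2) × 6² / 24 = 0.5 × 36 / 24 = 0.75 dB.
Output = -29 − 0.75 = -29.75 dBFS.

-29.75 dBFS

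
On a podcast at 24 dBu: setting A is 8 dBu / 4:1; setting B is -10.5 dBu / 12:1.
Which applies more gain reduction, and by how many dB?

A: GR = 16 − 16/4 = 12 dB.
B: GR = 34.5 − 34.5/12 = 31.625 dB.
Difference: 19.625 dB in favour of B.

B, by 19.625 dB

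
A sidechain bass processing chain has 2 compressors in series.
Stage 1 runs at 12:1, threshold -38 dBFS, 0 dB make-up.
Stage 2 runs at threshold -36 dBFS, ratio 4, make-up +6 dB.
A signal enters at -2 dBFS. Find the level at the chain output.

Stage 1: 36 dB above -38 dBFS, reduced 12:1 to 3 dB above → -35 dBFS.
Stage 2: 1 dB above -36 dBFS, reduced 4:1 to 0.25 dB above → -35.75 dBFS; +6 dB make-up → -29.75 dBFS.

-29.75 dBFS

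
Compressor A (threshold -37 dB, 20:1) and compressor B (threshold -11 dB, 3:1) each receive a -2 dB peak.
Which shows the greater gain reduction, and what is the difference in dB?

A, by 27.25 dB

A: 35 dB over, compressed to 1.75 dB over, so 33.25 dB of GR.
B: 9 dB over, compressed to 3 dB over, so 6 dB of GR.
Difference: 27.25 dB in favour of A.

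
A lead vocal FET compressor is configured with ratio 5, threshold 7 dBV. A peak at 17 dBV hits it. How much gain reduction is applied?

Overshoot = 17 − 7 = 10 dB.
At 5:1, output sits 10/5 = 2 dB above threshold.
GR = overshoot in − overshoot out = 10 − 2 = 8 dB.

8 dB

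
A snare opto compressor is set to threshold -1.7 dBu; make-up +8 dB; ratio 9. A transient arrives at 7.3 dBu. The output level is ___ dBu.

Overshoot: 7.3 − (-1.7) = 9 dB.
9:1 compression reduces that to 9/9 = 1 dB over.
So the level is -1.7 + 1 = -0.7 dBu; make-up adds 8 dB, giving 7.3 dBu.

7.3 dBu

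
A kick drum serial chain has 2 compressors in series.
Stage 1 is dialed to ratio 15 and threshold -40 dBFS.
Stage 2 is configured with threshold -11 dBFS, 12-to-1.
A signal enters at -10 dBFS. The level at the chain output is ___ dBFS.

Stage 1: overshoot 30 dB → 30/15 = 2 dB → -38 dBFS.
Stage 2: -38 dBFS ≤ -11 dBFS, so stage 2 doesn't engage; output -38 dBFS.

-38 dBFS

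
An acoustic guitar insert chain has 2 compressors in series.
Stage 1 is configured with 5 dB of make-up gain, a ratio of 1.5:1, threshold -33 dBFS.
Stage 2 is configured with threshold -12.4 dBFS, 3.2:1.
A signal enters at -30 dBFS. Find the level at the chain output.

Stage 1: -30 dBFS is 3 dB over -33 dBFS; at 1.5:1 that becomes 2 dB over, giving -31 dBFS; +5 dB make-up → -26 dBFS.
Stage 2: -26 dBFS is at or below the -12.4 dBFS threshold — no compression; output -26 dBFS.

-26 dBFS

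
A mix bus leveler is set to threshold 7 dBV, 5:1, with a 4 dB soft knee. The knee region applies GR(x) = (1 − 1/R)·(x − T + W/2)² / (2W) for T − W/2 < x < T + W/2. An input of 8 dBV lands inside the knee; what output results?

7.1 dBV

x − T + W/2 = 8 − 7 + 2 = 3.
GR = (1 − 1/5) × 3² / 8 = 0.8 × 9 / 8 = 0.9 dB.
Output = 8 − 0.9 = 7.1 dBV.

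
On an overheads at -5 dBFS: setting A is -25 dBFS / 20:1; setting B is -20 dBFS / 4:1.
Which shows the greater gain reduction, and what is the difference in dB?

A, by 7.75 dB

A: 20 dB over, compressed to 1 dB over, so 19 dB of GR.
B: 15 dB over, compressed to 3.75 dB over, so 11.25 dB of GR.
A reduces 7.75 dB more.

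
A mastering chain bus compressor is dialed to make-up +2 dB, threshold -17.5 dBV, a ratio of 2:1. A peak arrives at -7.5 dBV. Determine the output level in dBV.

Overshoot: -7.5 − (-17.5) = 10 dB.
2:1 compression reduces that to 10/2 = 5 dB over.
So the level is -17.5 + 5 = -12.5 dBV; make-up adds 2 dB, giving -10.5 dBV.

-10.5 dBV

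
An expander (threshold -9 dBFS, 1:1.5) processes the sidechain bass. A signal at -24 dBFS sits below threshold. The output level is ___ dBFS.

-31.5 dBFS

The input is 15 dB below the -9 dBFS threshold.
A 1:1.5 expander multiplies undershoot by 1.5: 15 × 1.5 = 22.5 dB below threshold.
Output = -9 − 22.5 = -31.5 dBFS.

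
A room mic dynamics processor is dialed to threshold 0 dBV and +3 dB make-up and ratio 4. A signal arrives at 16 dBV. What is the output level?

7 dBV

Overshoot: 16 − 0 = 16 dB.
4:1 compression reduces that to 16/4 = 4 dB over.
That puts the output at 4 dBV; make-up adds 3 dB, giving 7 dBV.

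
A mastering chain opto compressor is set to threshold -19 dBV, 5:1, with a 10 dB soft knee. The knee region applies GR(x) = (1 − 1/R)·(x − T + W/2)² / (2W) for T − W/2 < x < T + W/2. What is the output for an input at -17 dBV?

-18.96 dBV

x − T + W/2 = -17 − (-19) + 5 = 7.
GR = (1 − 1/5) × 7² / 20 = 0.8 × 49 / 20 = 1.96 dB.
Output = -17 − 1.96 = -18.96 dBV.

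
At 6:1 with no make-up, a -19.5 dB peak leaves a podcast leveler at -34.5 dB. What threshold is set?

-37.5 dB

Let T be the threshold. Output overshoot = (input overshoot)/R, so -34.5 − T = (-19.5 − T)/6.
6·(-34.5 − T) = -19.5 − T → 5·T = -207 − (-19.5) = -187.5.
T = -187.5/5 = -37.5 dB.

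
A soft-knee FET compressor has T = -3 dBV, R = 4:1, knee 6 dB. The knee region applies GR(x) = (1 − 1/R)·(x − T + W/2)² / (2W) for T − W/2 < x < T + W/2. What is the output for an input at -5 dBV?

x − T + W/2 = -5 − (-3) + 3 = 1.
GR = (1 − 1/4) × 1² / 12 = 0.75 × 1 / 12 = 0.0625 dB.
Output = -5 − 0.0625 = -5.0625 dBV.

-5.0625 dBV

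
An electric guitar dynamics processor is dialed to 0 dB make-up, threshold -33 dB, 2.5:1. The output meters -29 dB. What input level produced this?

-23 dB

That's 4 dB above the -33 dB threshold.
Undo the ratio: input overshoot = 4 × 2.5 = 10 dB, giving input = -23 dB.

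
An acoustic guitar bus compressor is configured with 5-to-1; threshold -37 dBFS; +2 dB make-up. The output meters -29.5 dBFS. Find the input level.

-9.5 dBFS

Remove make-up: -29.5 − 2 = -31.5 dBFS.
The compressed level sits -31.5 − (-37) = 5.5 dB over threshold.
Input overshoot = R × output overshoot = 27.5 dB → input = -37 + 27.5 = -9.5 dBFS.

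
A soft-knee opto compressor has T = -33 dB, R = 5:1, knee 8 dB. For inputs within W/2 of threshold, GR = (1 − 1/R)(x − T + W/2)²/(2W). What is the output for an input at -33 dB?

-33.8 dB

x − T + W/2 = -33 − (-33) + 4 = 4.
GR = (1 − 1/5) × 4² / 16 = 0.8 × 16 / 16 = 0.8 dB.
Output = -33 − 0.8 = -33.8 dB.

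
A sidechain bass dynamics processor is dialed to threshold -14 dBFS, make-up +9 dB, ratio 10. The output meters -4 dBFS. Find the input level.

-4 dBFS

Remove make-up: -4 − 9 = -13 dBFS.
Post-compression overshoot = -13 − (-14) = 1 dB.
Before 10:1 compression the overshoot was 1 × 10 = 10 dB, so input = -14 + 10 = -4 dBFS.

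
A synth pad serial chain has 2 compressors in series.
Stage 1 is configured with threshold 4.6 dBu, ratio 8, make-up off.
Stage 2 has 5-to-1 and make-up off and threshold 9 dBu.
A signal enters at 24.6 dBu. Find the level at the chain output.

7.1 dBu

Stage 1: 24.6 dBu is 20 dB over 4.6 dBu; at 8:1 that becomes 2.5 dB over, giving 7.1 dBu.
Stage 2: 7.1 dBu is at or below the 9 dBu threshold — no compression; output 7.1 dBu.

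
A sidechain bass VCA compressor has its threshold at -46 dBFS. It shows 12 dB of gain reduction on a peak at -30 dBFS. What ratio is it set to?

4:1

Input overshoot = -30 − (-46) = 16 dB.
Output overshoot = 16 − 12 = 4 dB.
Ratio = input overshoot / output overshoot = 16 / 4 = 4.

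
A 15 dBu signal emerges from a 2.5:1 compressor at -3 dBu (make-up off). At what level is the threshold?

Gain reduction = 15 − (-3) = 18 dB; output overshoot = GR / (R − 1) = 18 / 1.5 = 12 dB.
Threshold = output − output overshoot = -3 − 12 = -15 dBu.

-15 dBu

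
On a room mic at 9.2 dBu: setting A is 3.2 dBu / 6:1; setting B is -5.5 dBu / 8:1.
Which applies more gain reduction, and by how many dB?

B, by 7.8625 dB

A: GR = 6 − 6/6 = 5 dB.
B: GR = 14.7 − 14.7/8 = 12.8625 dB.
B reduces 7.8625 dB more.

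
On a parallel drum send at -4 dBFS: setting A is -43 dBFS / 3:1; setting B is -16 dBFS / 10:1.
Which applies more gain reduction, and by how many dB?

A, by 15.2 dB

A: overshoot 39 dB → output overshoot 13 dB → GR 26 dB.
B: overshoot 12 dB → output overshoot 1.2 dB → GR 10.8 dB.
Difference: 15.2 dB in favour of A.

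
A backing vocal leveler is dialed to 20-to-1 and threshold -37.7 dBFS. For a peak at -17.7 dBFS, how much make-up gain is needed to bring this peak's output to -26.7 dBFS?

The peak compresses to -37.7 + 20/20 = -36.7 dBFS.
To reach -26.7 dBFS requires -26.7 − (-36.7) = 10 dB of make-up.

10 dB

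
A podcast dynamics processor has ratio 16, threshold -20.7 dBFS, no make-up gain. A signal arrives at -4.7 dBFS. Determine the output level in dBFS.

Overshoot: -4.7 − (-20.7) = 16 dB.
The 16 dB excess becomes 1 dB after 16:1 reduction.
Output = -20.7 + 1 = -19.7 dBFS.

-19.7 dBFS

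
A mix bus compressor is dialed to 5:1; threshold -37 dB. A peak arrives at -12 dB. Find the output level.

-32 dB

Overshoot: -12 − (-37) = 25 dB.
The 25 dB excess becomes 5 dB after 5:1 reduction.
So the level is -37 + 5 = -32 dB.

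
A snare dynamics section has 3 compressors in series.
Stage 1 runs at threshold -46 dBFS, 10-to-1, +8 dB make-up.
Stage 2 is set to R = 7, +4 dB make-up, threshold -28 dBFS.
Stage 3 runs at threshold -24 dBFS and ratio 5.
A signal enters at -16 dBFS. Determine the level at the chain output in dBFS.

Stage 1: -16 dBFS is 30 dB over -46 dBFS; at 10:1 that becomes 3 dB over, giving -43 dBFS; +8 dB make-up → -35 dBFS.
Stage 2: -35 dBFS is at or below the -28 dBFS threshold — no compression; make-up brings it to -31 dBFS.
Stage 3: below threshold (-31 ≤ -24); passes unchanged; output -31 dBFS.

-31 dBFS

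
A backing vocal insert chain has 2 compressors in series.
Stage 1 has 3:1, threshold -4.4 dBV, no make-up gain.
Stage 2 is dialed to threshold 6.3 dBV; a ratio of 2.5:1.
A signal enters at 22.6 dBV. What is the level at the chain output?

Stage 1: 27 dB above -4.4 dBV, reduced 3:1 to 9 dB above → 4.6 dBV.
Stage 2: 4.6 dBV ≤ 6.3 dBV, so stage 2 doesn't engage; output 4.6 dBV.

4.6 dBV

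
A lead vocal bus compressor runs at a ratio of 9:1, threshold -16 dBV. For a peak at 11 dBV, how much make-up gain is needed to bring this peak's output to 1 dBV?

Without make-up, output = threshold + overshoot/9 = -16 + 3 = -13 dBV.
Gap to target: 14 dB.

14 dB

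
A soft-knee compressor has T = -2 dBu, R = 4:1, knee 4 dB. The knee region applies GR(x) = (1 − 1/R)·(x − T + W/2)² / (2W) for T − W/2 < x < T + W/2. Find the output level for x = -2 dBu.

-2.375 dBu

x − T + W/2 = -2 − (-2) + 2 = 2.
GR = (1 − 1/4) × 2² / 8 = 0.75 × 4 / 8 = 0.375 dB.
Output = -2 − 0.375 = -2.375 dBu.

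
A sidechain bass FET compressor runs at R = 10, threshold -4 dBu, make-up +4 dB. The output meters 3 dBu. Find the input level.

26 dBu

Remove make-up: 3 − 4 = -1 dBu.
The compressed level sits -1 − (-4) = 3 dB over threshold.
Input overshoot = R × output overshoot = 30 dB → input = -4 + 30 = 26 dBu.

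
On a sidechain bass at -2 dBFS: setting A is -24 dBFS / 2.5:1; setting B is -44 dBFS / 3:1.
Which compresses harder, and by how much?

B, by 14.8 dB

A: 22 dB over, compressed to 8.8 dB over, so 13.2 dB of GR.
B: 42 dB over, compressed to 14 dB over, so 28 dB of GR.
B reduces 14.8 dB more.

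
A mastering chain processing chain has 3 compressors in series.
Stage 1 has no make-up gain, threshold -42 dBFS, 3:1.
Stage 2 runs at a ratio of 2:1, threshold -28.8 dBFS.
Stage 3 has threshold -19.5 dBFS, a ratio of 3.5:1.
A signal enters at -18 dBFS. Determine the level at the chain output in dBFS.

-34 dBFS

Stage 1: overshoot 24 dB → 24/3 = 8 dB → -34 dBFS.
Stage 2: below threshold (-34 ≤ -28.8); passes unchanged; output -34 dBFS.
Stage 3: below threshold (-34 ≤ -19.5); passes unchanged; output -34 dBFS.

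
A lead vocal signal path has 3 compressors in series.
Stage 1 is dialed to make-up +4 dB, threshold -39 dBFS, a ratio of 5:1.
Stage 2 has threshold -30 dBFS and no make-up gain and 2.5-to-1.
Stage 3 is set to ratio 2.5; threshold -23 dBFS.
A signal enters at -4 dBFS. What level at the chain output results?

Stage 1: overshoot 35 dB → 35/5 = 7 dB → -32 dBFS; +4 dB make-up → -28 dBFS.
Stage 2: 2 dB above -30 dBFS, reduced 2.5:1 to 0.8 dB above → -29.2 dBFS.
Stage 3: -29.2 dBFS ≤ -23 dBFS, so stage 3 doesn't engage; output -29.2 dBFS.

-29.2 dBFS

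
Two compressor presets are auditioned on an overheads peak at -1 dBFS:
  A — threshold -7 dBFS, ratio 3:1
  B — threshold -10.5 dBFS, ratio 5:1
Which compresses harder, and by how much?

B, by 3.6 dB

A: 6 dB over, compressed to 2 dB over, so 4 dB of GR.
B: 9.5 dB over, compressed to 1.9 dB over, so 7.6 dB of GR.
B reduces 3.6 dB more.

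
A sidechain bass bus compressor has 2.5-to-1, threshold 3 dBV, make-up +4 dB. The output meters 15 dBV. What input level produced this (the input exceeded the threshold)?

23 dBV

Remove make-up: 15 − 4 = 11 dBV.
That's 8 dB above the 3 dBV threshold.
Before 2.5:1 compression the overshoot was 8 × 2.5 = 20 dB, so input = 3 + 20 = 23 dBV.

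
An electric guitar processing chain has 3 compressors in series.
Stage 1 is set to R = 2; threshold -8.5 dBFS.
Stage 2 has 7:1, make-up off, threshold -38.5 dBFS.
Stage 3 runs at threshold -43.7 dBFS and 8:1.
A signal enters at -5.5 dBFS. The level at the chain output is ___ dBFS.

Stage 1: 3 dB above -8.5 dBFS, reduced 2:1 to 1.5 dB above → -7 dBFS.
Stage 2: 31.5 dB above -38.5 dBFS, reduced 7:1 to 4.5 dB above → -34 dBFS.
Stage 3: -34 dBFS is 9.7 dB over -43.7 dBFS; at 8:1 that becomes 1.2125 dB over, giving -42.4875 dBFS.

-42.4875 dBFS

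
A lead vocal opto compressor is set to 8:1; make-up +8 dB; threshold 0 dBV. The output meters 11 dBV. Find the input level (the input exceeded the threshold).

Stripping the +8 dB make-up gives 3 dBV at the gain stage.
That's 3 dB above the 0 dBV threshold.
Undo the ratio: input overshoot = 3 × 8 = 24 dB, giving input = 24 dBV.

24 dBV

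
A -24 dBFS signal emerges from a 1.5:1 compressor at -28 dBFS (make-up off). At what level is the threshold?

-36 dBFS

Input is 12 dB above T (since output overshoot × R = input overshoot: (-28 − T)·1.5 = -24 − T gives T = -36 dBFS).
Check: -36 + (-24 − (-36))/1.5 = -36 + 8 = -28 dBFS. ✓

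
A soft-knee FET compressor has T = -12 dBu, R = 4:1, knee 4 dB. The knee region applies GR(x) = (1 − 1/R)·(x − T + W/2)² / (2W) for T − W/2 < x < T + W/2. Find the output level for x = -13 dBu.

-13.09375 dBu

x − T + W/2 = -13 − (-12) + 2 = 1.
GR = (1 − 1/4) × 1² / 8 = 0.75 × 1 / 8 = 0.09375 dB.
Output = -13 − 0.09375 = -13.09375 dBu.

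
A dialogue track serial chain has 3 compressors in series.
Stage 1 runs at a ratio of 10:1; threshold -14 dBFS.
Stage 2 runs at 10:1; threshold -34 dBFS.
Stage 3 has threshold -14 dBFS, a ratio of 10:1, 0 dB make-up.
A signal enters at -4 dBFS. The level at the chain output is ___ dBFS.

Stage 1: 10 dB above -14 dBFS, reduced 10:1 to 1 dB above → -13 dBFS.
Stage 2: -13 dBFS is 21 dB over -34 dBFS; at 10:1 that becomes 2.1 dB over, giving -31.9 dBFS.
Stage 3: -31.9 dBFS ≤ -14 dBFS, so stage 3 doesn't engage; output -31.9 dBFS.

-31.9 dBFS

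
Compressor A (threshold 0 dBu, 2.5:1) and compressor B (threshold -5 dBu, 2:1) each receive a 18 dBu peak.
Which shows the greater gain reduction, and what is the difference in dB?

B, by 0.7 dB

A: overshoot 18 dB → output overshoot 7.2 dB → GR 10.8 dB.
B: overshoot 23 dB → output overshoot 11.5 dB → GR 11.5 dB.
Difference: 0.7 dB in favour of B.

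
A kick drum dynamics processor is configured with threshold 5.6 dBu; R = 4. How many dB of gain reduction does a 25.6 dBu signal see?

15 dB

25.6 dBu exceeds the threshold by 20 dB.
After 4:1 compression the overshoot becomes 20/4 = 5 dB.
GR = overshoot in − overshoot out = 20 − 5 = 15 dB.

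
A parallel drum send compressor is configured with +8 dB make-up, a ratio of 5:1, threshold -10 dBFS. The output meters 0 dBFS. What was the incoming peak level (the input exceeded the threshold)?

Remove make-up: 0 − 8 = -8 dBFS.
That's 2 dB above the -10 dBFS threshold.
Input overshoot = R × output overshoot = 10 dB → input = -10 + 10 = 0 dBFS.

0 dBFS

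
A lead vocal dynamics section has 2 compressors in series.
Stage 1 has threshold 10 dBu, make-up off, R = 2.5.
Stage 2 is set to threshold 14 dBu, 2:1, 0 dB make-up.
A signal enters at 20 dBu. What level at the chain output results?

14 dBu

Stage 1: overshoot 10 dB → 10/2.5 = 4 dB → 14 dBu.
Stage 2: 14 dBu is at or below the 14 dBu threshold — no compression; output 14 dBu.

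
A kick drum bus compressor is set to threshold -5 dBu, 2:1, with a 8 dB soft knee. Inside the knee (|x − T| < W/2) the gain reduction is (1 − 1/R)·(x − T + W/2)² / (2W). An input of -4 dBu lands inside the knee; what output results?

x − T + W/2 = -4 − (-5) + 4 = 5.
GR = (1 − 1/2) × 5² / 16 = 0.5 × 25 / 16 = 0.78125 dB.
Output = -4 − 0.78125 = -4.78125 dBu.

-4.78125 dBu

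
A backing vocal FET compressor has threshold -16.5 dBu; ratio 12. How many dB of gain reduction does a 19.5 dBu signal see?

33 dB

The signal is 36 dB above threshold.
A 12:1 ratio leaves 3 dB of that excess.
So the signal is attenuated by 36 − 3 = 33 dB.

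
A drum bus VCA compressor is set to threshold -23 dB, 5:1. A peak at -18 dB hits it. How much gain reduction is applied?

The signal is 5 dB above threshold.
At 5:1, output sits 5/5 = 1 dB above threshold.
Gain reduction = 5 − 1 = 4 dB.

4 dB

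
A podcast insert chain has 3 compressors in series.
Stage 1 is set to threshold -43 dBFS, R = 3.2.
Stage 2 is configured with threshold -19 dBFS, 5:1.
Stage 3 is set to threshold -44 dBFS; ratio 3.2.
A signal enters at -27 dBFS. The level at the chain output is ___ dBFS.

Stage 1: -27 dBFS is 16 dB over -43 dBFS; at 3.2:1 that becomes 5 dB over, giving -38 dBFS.
Stage 2: -38 dBFS is at or below the -19 dBFS threshold — no compression; output -38 dBFS.
Stage 3: -38 dBFS is 6 dB over -44 dBFS; at 3.2:1 that becomes 1.875 dB over, giving -42.125 dBFS.

-42.125 dBFS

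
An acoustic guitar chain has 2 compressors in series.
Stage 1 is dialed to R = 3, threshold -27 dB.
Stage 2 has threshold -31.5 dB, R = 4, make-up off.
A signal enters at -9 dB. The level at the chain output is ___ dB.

Stage 1: overshoot 18 dB → 18/3 = 6 dB → -21 dB.
Stage 2: 10.5 dB above -31.5 dB, reduced 4:1 to 2.625 dB above → -28.875 dB.

-28.875 dB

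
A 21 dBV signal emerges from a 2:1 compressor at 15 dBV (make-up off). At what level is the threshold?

9 dBV

Let T be the threshold. Output overshoot = (input overshoot)/R, so 15 − T = (21 − T)/2.
2·(15 − T) = 21 − T → 1·T = 30 − 21 = 9.
T = 9/1 = 9 dBV.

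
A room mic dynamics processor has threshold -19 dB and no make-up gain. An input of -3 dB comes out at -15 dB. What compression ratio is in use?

Input overshoot = -3 − (-19) = 16 dB; output overshoot = -15 − (-19) = 4 dB.
Ratio = 16 / 4 = 4.

4:1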